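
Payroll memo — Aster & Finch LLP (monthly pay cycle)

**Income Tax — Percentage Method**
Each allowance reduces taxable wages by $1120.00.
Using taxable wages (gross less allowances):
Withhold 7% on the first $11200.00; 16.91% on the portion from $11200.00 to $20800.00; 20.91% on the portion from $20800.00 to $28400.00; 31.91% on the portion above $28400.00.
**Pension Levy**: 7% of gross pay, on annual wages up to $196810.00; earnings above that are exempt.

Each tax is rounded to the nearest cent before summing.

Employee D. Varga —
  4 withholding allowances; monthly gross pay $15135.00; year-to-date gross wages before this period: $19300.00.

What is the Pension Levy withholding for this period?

Pension Levy: 7% × $15135.00 = $1059.45

$1059.45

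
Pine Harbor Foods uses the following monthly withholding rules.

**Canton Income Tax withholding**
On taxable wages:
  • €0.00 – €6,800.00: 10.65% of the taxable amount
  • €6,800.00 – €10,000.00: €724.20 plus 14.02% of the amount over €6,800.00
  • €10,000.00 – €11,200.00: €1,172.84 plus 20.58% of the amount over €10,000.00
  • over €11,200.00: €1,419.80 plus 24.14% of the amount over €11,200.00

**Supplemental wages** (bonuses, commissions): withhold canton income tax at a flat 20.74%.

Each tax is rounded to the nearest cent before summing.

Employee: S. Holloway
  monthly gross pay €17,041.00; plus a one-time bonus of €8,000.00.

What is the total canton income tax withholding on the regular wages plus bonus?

€4,489.02

Canton Income Tax: taxable = €17,041.00
  €1,419.80 + 24.14% × (€17,041.00 − €11,200.00) = €1,419.80 + 24.14% × €5,841.00 = €2,829.82
Supplemental (20.74% flat on bonus): 20.74% × €8,000.00 = €1,659.20
Total canton income tax: €2,829.82 + €1,659.20 = €4,489.02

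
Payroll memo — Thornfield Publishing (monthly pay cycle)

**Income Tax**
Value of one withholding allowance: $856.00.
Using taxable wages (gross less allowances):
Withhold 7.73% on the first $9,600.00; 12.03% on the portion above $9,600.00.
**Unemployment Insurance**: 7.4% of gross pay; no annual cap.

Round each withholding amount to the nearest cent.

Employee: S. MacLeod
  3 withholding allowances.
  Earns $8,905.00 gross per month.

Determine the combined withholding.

Income Tax: taxable = $8,905.00 − 3×$856.00 = $6,337.00
  7.73% × $6,337.00 = $489.85
Unemployment Insurance: 7.4% × $8,905.00 = $658.97
Total: $489.85 + $658.97 = $1,148.82

$1,148.82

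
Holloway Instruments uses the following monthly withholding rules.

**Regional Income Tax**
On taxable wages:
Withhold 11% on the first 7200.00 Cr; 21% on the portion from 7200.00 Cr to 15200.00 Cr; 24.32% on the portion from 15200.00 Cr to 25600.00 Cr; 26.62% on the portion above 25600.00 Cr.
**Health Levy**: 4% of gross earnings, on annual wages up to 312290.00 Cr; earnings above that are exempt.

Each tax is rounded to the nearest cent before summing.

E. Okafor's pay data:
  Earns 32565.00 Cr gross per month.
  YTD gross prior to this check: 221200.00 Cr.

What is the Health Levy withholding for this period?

Health Levy: 4% × 32565.00 Cr = 1302.60 Cr

1302.60 Cr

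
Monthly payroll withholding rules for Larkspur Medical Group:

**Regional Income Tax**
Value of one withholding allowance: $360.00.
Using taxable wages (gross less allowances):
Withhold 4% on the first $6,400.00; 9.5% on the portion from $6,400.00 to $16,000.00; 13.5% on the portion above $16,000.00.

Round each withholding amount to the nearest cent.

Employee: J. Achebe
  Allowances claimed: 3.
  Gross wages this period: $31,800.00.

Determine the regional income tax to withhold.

Regional Income Tax: taxable = $31,800.00 − 3×$360.00 = $30,720.00
  $1,168.00 + 13.5% × ($30,720.00 − $16,000.00) = $1,168.00 + 13.5% × $14,720.00 = $3,155.20

$3,155.20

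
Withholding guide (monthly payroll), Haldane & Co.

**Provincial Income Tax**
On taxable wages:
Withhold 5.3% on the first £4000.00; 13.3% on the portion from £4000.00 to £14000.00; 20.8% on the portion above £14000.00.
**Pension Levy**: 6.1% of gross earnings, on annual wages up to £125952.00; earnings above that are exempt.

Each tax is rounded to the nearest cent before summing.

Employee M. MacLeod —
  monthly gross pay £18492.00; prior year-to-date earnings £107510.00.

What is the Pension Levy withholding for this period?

£1124.96

Pension Levy: cap £125952.00 − YTD £107510.00 = £18442.00 subject; 6.1% × £18442.00 = £1124.96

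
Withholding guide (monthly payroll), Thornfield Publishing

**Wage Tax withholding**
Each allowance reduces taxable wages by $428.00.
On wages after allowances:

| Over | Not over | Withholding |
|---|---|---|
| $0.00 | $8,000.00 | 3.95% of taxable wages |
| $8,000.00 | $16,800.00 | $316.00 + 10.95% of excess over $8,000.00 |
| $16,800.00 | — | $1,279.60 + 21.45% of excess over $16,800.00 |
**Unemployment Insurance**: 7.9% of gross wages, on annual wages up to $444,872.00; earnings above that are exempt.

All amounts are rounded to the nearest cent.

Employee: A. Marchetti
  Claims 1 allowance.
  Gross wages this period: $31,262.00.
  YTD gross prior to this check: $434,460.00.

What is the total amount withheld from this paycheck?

$5,112.44

Wage Tax: taxable = $31,262.00 − 1×$428.00 = $30,834.00
  $1,279.60 + 21.45% × ($30,834.00 − $16,800.00) = $1,279.60 + 21.45% × $14,034.00 = $4,289.89
Unemployment Insurance: cap $444,872.00 − YTD $434,460.00 = $10,412.00 subject; 7.9% × $10,412.00 = $822.55
Total: $4,289.89 + $822.55 = $5,112.44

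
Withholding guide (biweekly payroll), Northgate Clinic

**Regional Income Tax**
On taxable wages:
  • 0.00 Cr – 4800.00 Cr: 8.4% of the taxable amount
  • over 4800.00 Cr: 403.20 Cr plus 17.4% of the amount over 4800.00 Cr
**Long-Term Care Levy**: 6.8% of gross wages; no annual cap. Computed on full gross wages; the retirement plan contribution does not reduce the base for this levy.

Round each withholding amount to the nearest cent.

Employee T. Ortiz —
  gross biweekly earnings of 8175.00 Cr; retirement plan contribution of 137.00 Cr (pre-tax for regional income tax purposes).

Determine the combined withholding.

1522.51 Cr

Regional Income Tax: taxable = 8175.00 Cr − 137.00 Cr = 8038.00 Cr
  403.20 Cr + 17.4% × (8038.00 Cr − 4800.00 Cr) = 403.20 Cr + 17.4% × 3238.00 Cr = 966.61 Cr
Long-Term Care Levy: 6.8% × 8175.00 Cr = 555.90 Cr
Total: 966.61 Cr + 555.90 Cr = 1522.51 Cr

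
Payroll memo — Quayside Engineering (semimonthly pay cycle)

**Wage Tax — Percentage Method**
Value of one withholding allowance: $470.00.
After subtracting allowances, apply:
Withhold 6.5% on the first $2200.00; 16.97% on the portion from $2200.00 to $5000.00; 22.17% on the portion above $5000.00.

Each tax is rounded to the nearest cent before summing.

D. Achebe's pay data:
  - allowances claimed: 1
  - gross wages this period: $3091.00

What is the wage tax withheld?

Wage Tax: taxable = $3091.00 − 1×$470.00 = $2621.00
  $143.00 + 16.97% × ($2621.00 − $2200.00) = $143.00 + 16.97% × $421.00 = $214.44

$214.44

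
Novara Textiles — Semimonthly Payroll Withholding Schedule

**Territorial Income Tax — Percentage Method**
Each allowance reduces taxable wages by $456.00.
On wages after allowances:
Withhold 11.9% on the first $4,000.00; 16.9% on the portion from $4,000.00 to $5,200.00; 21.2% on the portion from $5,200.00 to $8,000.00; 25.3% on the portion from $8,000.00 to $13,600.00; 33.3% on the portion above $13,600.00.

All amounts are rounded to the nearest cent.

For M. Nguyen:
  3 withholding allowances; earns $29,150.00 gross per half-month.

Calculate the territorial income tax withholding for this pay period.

$7,411.81

Territorial Income Tax: taxable = $29,150.00 − 3×$456.00 = $27,782.00
  $2,689.20 + 33.3% × ($27,782.00 − $13,600.00) = $2,689.20 + 33.3% × $14,182.00 = $7,411.81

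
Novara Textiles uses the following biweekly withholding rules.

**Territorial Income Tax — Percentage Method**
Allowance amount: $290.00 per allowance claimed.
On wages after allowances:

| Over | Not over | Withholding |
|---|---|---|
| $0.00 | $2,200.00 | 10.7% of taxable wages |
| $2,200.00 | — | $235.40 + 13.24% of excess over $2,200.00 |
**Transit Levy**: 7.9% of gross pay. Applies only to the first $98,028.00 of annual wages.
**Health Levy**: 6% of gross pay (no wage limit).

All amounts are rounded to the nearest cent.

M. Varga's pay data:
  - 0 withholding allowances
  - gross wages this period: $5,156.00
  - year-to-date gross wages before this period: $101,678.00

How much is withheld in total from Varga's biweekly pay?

Territorial Income Tax: taxable = $5,156.00
  $235.40 + 13.24% × ($5,156.00 − $2,200.00) = $235.40 + 13.24% × $2,956.00 = $626.77
Transit Levy: YTD $101,678.00 ≥ cap $98,028.00 → $0.00
Health Levy: 6% × $5,156.00 = $309.36
Total: $626.77 + $0.00 + $309.36 = $936.13

$936.13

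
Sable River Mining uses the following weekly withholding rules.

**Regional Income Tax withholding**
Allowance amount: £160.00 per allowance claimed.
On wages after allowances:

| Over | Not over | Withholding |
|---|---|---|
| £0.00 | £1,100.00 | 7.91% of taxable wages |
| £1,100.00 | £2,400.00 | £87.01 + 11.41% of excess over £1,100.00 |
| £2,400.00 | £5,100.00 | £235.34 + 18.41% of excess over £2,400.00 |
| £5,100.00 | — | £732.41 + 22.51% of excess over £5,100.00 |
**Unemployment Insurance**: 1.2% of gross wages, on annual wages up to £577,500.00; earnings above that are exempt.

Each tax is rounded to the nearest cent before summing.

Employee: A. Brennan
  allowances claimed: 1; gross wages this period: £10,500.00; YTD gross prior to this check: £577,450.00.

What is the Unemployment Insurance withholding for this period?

Unemployment Insurance: cap £577,500.00 − YTD £577,450.00 = £50.00 subject; 1.2% × £50.00 = £0.60

£0.60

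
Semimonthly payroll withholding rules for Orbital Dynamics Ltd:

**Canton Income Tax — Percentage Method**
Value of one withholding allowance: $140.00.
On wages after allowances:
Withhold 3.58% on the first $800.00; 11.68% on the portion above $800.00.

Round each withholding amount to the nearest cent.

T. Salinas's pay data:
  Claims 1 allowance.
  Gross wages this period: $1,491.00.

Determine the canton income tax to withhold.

Canton Income Tax: taxable = $1,491.00 − 1×$140.00 = $1,351.00
  $28.64 + 11.68% × ($1,351.00 − $800.00) = $28.64 + 11.68% × $551.00 = $93.00

$93.00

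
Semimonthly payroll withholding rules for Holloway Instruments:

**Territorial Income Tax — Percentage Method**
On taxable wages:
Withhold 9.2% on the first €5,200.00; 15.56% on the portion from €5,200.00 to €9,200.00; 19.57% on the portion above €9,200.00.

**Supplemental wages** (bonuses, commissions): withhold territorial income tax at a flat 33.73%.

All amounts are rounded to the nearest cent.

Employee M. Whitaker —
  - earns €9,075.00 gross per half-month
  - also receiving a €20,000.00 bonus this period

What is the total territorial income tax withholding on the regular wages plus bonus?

Territorial Income Tax: taxable = €9,075.00
  €478.40 + 15.56% × (€9,075.00 − €5,200.00) = €478.40 + 15.56% × €3,875.00 = €1,081.35
Supplemental (33.73% flat on bonus): 33.73% × €20,000.00 = €6,746.00
Total territorial income tax: €1,081.35 + €6,746.00 = €7,827.35

€7,827.35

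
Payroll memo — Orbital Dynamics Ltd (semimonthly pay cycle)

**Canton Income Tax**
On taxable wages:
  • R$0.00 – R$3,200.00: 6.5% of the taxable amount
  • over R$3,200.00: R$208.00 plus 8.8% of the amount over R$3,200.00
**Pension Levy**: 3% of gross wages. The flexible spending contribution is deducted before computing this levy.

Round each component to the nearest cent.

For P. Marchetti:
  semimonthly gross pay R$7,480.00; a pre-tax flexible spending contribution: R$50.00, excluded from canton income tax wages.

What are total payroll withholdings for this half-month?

R$803.14

Canton Income Tax: taxable = R$7,480.00 − R$50.00 = R$7,430.00
  R$208.00 + 8.8% × (R$7,430.00 − R$3,200.00) = R$208.00 + 8.8% × R$4,230.00 = R$580.24
Pension Levy: 3% × R$7,430.00 = R$222.90
Total: R$580.24 + R$222.90 = R$803.14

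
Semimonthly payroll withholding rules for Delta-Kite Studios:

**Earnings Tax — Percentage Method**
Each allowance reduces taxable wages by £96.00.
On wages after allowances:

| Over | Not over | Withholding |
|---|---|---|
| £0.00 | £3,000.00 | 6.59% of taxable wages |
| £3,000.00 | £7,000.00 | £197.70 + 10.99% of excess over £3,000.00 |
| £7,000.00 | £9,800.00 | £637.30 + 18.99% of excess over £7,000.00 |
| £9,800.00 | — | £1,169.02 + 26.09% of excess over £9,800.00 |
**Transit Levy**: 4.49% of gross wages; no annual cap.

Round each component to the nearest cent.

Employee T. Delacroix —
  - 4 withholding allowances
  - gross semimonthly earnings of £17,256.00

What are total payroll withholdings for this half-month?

Earnings Tax: taxable = £17,256.00 − 4×£96.00 = £16,872.00
  £1,169.02 + 26.09% × (£16,872.00 − £9,800.00) = £1,169.02 + 26.09% × £7,072.00 = £3,014.10
Transit Levy: 4.49% × £17,256.00 = £774.79
Total: £3,014.10 + £774.79 = £3,788.89

£3,788.89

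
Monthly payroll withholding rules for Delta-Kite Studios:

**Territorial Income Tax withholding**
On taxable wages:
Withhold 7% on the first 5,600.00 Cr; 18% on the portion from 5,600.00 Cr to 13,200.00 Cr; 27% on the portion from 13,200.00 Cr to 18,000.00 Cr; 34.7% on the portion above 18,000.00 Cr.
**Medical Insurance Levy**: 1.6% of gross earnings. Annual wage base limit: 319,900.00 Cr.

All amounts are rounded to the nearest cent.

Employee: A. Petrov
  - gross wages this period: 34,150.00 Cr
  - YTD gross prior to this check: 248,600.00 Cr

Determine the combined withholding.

9,206.45 Cr

Territorial Income Tax: taxable = 34,150.00 Cr
  3,056.00 Cr + 34.7% × (34,150.00 Cr − 18,000.00 Cr) = 3,056.00 Cr + 34.7% × 16,150.00 Cr = 8,660.05 Cr
Medical Insurance Levy: 1.6% × 34,150.00 Cr = 546.40 Cr
Total: 8,660.05 Cr + 546.40 Cr = 9,206.45 Cr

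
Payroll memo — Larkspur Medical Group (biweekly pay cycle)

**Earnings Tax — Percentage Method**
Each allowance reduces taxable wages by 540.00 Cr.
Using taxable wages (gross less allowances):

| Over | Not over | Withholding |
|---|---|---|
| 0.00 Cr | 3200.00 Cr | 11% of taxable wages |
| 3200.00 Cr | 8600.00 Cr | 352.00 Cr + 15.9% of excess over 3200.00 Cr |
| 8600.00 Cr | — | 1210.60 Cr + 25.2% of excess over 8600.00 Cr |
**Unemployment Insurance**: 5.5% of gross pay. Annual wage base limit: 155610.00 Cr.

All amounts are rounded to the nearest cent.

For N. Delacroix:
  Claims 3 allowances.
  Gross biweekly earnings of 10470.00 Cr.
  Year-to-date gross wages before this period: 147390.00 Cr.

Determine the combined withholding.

1725.70 Cr

Earnings Tax: taxable = 10470.00 Cr − 3×540.00 Cr = 8850.00 Cr
  1210.60 Cr + 25.2% × (8850.00 Cr − 8600.00 Cr) = 1210.60 Cr + 25.2% × 250.00 Cr = 1273.60 Cr
Unemployment Insurance: cap 155610.00 Cr − YTD 147390.00 Cr = 8220.00 Cr subject; 5.5% × 8220.00 Cr = 452.10 Cr
Total: 1273.60 Cr + 452.10 Cr = 1725.70 Cr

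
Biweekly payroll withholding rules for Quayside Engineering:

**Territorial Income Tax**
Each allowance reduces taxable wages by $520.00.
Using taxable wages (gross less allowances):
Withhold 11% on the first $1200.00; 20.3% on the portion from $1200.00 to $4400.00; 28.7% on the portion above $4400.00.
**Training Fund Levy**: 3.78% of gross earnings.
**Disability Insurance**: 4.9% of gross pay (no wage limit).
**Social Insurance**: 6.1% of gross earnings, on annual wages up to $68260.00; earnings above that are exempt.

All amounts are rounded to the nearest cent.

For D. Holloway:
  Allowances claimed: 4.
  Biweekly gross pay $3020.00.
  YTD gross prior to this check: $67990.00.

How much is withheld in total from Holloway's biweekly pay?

$382.01

Territorial Income Tax: taxable = $3020.00 − 4×$520.00 = $940.00
  11% × $940.00 = $103.40
Training Fund Levy: 3.78% × $3020.00 = $114.16
Disability Insurance: 4.9% × $3020.00 = $147.98
Social Insurance: cap $68260.00 − YTD $67990.00 = $270.00 subject; 6.1% × $270.00 = $16.47
Total: $103.40 + $114.16 + $147.98 + $16.47 = $382.01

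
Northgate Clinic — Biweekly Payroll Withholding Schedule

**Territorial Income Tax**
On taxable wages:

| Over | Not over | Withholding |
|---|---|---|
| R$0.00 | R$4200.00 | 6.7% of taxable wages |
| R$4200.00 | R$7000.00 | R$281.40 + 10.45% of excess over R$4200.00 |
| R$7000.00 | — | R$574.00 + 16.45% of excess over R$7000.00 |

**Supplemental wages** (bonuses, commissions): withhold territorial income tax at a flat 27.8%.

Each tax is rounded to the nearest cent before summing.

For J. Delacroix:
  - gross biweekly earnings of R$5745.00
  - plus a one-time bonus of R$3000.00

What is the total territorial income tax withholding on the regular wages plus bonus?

R$1276.85

Territorial Income Tax: taxable = R$5745.00
  R$281.40 + 10.45% × (R$5745.00 − R$4200.00) = R$281.40 + 10.45% × R$1545.00 = R$442.85
Supplemental (27.8% flat on bonus): 27.8% × R$3000.00 = R$834.00
Total territorial income tax: R$442.85 + R$834.00 = R$1276.85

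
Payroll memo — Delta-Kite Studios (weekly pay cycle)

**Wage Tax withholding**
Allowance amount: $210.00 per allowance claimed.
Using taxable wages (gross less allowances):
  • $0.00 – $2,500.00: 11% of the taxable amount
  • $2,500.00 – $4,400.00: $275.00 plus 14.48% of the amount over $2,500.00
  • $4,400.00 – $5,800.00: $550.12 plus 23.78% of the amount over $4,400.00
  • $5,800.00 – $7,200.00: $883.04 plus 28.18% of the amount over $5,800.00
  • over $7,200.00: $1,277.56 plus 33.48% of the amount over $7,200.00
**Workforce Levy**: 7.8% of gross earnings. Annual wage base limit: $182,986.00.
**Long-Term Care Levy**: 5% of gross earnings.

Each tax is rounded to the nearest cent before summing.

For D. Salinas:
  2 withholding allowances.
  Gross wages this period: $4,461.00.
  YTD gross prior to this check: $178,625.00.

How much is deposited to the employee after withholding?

$3,399.65

Wage Tax: taxable = $4,461.00 − 2×$210.00 = $4,041.00
  $275.00 + 14.48% × ($4,041.00 − $2,500.00) = $275.00 + 14.48% × $1,541.00 = $498.14
Workforce Levy: cap $182,986.00 − YTD $178,625.00 = $4,361.00 subject; 7.8% × $4,361.00 = $340.16
Long-Term Care Levy: 5% × $4,461.00 = $223.05
Total withheld: $498.14 + $340.16 + $223.05 = $1,061.35
Net pay: $4,461.00 − $1,061.35 = $3,399.65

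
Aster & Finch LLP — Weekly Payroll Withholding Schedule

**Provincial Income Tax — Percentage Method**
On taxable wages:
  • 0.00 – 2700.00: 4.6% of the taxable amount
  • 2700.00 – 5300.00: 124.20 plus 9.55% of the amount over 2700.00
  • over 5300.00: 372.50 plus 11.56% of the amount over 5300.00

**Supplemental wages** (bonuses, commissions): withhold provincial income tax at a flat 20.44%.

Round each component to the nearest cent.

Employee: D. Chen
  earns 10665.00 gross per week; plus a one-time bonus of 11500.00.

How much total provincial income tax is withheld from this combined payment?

Provincial Income Tax: taxable = 10665.00
  372.50 + 11.56% × (10665.00 − 5300.00) = 372.50 + 11.56% × 5365.00 = 992.69
Supplemental (20.44% flat on bonus): 20.44% × 11500.00 = 2350.60
Total provincial income tax: 992.69 + 2350.60 = 3343.29

3343.29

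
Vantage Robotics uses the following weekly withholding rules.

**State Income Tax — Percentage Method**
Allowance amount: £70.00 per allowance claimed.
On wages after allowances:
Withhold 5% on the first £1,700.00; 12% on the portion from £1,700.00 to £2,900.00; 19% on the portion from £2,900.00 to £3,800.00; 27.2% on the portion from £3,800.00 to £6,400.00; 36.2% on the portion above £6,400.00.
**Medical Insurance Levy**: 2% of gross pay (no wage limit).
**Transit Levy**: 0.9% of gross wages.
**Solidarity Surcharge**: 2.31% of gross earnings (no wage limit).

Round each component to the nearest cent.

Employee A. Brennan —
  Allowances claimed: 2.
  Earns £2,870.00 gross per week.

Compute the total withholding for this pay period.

£358.13

State Income Tax: taxable = £2,870.00 − 2×£70.00 = £2,730.00
  £85.00 + 12% × (£2,730.00 − £1,700.00) = £85.00 + 12% × £1,030.00 = £208.60
Medical Insurance Levy: 2% × £2,870.00 = £57.40
Transit Levy: 0.9% × £2,870.00 = £25.83
Solidarity Surcharge: 2.31% × £2,870.00 = £66.30
Total: £208.60 + £57.40 + £25.83 + £66.30 = £358.13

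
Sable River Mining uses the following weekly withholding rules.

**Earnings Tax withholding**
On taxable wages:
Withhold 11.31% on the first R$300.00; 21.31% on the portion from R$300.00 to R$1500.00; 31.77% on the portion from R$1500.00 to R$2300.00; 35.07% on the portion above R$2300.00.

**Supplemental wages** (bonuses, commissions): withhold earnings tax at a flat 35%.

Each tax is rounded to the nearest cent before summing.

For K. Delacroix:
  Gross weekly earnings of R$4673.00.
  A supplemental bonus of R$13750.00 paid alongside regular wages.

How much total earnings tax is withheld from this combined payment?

Earnings Tax: taxable = R$4673.00
  R$543.81 + 35.07% × (R$4673.00 − R$2300.00) = R$543.81 + 35.07% × R$2373.00 = R$1376.02
Supplemental (35% flat on bonus): 35% × R$13750.00 = R$4812.50
Total earnings tax: R$1376.02 + R$4812.50 = R$6188.52

R$6188.52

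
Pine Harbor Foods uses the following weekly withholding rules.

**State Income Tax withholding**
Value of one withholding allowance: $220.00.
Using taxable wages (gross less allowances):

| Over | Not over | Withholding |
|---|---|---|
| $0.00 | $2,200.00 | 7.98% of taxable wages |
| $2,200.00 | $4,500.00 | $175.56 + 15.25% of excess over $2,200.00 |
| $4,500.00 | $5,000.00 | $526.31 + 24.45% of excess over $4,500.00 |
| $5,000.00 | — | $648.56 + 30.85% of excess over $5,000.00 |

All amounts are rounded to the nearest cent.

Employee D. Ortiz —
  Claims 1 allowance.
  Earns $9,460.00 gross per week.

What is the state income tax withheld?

State Income Tax: taxable = $9,460.00 − 1×$220.00 = $9,240.00
  $648.56 + 30.85% × ($9,240.00 − $5,000.00) = $648.56 + 30.85% × $4,240.00 = $1,956.60

$1,956.60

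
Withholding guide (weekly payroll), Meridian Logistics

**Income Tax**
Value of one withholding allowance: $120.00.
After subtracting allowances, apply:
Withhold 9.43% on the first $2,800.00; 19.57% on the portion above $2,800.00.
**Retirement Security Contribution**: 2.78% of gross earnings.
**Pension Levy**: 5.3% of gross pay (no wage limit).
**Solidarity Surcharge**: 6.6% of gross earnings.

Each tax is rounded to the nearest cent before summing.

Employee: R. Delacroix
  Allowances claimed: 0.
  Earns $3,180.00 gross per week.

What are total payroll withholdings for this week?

Income Tax: taxable = $3,180.00
  $264.04 + 19.57% × ($3,180.00 − $2,800.00) = $264.04 + 19.57% × $380.00 = $338.41
Retirement Security Contribution: 2.78% × $3,180.00 = $88.40
Pension Levy: 5.3% × $3,180.00 = $168.54
Solidarity Surcharge: 6.6% × $3,180.00 = $209.88
Total: $338.41 + $88.40 + $168.54 + $209.88 = $805.23

$805.23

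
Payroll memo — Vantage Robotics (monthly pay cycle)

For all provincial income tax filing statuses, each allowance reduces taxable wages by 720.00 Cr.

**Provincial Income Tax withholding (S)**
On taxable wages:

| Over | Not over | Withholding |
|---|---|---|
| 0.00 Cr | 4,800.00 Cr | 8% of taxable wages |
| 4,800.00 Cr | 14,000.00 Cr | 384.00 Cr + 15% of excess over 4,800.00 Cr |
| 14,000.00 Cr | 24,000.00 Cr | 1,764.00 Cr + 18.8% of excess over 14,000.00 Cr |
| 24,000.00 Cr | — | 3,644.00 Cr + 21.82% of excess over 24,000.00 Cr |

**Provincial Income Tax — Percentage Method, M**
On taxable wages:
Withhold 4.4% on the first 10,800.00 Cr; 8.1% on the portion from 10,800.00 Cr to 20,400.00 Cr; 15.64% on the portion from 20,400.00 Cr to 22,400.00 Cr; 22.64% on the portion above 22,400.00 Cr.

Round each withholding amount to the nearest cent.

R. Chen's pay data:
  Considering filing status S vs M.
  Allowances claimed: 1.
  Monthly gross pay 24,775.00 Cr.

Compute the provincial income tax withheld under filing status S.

3,656.00 Cr

Provincial Income Tax (S): taxable = 24,775.00 Cr − 1×720.00 Cr = 24,055.00 Cr
  3,644.00 Cr + 21.82% × (24,055.00 Cr − 24,000.00 Cr) = 3,644.00 Cr + 21.82% × 55.00 Cr = 3,656.00 Cr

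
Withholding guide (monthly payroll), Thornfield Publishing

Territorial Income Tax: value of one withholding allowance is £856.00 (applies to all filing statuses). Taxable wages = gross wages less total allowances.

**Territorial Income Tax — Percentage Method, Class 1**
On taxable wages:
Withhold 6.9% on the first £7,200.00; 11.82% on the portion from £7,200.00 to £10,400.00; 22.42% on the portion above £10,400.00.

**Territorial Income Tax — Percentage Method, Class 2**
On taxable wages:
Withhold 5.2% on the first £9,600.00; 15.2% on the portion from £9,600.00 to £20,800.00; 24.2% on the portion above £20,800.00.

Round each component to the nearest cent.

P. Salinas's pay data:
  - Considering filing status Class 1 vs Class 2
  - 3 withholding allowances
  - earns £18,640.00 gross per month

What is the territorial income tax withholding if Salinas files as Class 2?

Territorial Income Tax (Class 2): taxable = £18,640.00 − 3×£856.00 = £16,072.00
  £499.20 + 15.2% × (£16,072.00 − £9,600.00) = £499.20 + 15.2% × £6,472.00 = £1,482.94

£1,482.94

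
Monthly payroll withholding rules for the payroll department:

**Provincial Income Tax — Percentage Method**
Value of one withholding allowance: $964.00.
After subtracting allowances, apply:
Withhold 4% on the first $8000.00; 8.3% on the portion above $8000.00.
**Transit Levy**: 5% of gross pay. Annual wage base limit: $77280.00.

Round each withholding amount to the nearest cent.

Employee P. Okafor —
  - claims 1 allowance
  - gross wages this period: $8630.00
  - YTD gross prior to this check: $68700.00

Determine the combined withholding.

Provincial Income Tax: taxable = $8630.00 − 1×$964.00 = $7666.00
  4% × $7666.00 = $306.64
Transit Levy: cap $77280.00 − YTD $68700.00 = $8580.00 subject; 5% × $8580.00 = $429.00
Total: $306.64 + $429.00 = $735.64

$735.64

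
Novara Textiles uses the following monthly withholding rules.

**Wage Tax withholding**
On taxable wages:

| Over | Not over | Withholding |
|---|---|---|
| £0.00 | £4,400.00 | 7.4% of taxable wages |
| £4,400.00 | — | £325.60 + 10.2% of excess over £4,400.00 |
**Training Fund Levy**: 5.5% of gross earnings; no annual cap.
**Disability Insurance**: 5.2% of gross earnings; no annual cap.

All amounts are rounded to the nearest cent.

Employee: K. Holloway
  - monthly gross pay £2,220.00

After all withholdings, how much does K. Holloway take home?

Wage Tax: taxable = £2,220.00
  7.4% × £2,220.00 = £164.28
Training Fund Levy: 5.5% × £2,220.00 = £122.10
Disability Insurance: 5.2% × £2,220.00 = £115.44
Total withheld: £164.28 + £122.10 + £115.44 = £401.82
Net pay: £2,220.00 − £401.82 = £1,818.18

£1,818.18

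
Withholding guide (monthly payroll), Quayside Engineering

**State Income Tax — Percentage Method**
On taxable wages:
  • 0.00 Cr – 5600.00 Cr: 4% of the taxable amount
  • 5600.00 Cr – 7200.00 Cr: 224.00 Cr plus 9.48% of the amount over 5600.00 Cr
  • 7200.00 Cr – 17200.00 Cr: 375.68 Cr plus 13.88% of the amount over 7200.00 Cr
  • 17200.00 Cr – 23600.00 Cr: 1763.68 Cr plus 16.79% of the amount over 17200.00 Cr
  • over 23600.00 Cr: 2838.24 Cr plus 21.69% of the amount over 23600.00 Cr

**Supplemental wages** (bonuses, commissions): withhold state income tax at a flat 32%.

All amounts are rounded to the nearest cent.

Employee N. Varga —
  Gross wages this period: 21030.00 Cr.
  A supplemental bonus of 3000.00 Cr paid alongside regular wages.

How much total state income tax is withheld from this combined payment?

3366.74 Cr

State Income Tax: taxable = 21030.00 Cr
  1763.68 Cr + 16.79% × (21030.00 Cr − 17200.00 Cr) = 1763.68 Cr + 16.79% × 3830.00 Cr = 2406.74 Cr
Supplemental (32% flat on bonus): 32% × 3000.00 Cr = 960.00 Cr
Total state income tax: 2406.74 Cr + 960.00 Cr = 3366.74 Cr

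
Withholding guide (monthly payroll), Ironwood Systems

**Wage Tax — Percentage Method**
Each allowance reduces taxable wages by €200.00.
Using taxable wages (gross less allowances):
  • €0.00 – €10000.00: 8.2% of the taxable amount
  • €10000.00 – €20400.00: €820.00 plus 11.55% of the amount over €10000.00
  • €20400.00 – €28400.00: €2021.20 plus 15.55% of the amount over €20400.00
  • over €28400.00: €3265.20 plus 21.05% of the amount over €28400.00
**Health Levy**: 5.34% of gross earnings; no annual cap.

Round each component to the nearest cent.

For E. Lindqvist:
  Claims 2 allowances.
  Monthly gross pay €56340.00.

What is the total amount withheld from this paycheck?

Wage Tax: taxable = €56340.00 − 2×€200.00 = €55940.00
  €3265.20 + 21.05% × (€55940.00 − €28400.00) = €3265.20 + 21.05% × €27540.00 = €9062.37
Health Levy: 5.34% × €56340.00 = €3008.56
Total: €9062.37 + €3008.56 = €12070.93

€12070.93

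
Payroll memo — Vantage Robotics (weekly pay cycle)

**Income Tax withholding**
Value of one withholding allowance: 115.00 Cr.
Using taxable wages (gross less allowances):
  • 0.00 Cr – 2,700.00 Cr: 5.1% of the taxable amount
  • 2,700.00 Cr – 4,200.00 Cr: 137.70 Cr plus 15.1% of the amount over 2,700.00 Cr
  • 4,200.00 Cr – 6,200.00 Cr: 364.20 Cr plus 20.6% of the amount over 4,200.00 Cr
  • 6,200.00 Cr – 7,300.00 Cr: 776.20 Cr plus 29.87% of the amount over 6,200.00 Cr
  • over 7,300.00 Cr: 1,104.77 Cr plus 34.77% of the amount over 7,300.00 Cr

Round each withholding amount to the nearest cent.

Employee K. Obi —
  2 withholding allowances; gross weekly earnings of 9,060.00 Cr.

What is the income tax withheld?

1,636.75 Cr

Income Tax: taxable = 9,060.00 Cr − 2×115.00 Cr = 8,830.00 Cr
  1,104.77 Cr + 34.77% × (8,830.00 Cr − 7,300.00 Cr) = 1,104.77 Cr + 34.77% × 1,530.00 Cr = 1,636.75 Cr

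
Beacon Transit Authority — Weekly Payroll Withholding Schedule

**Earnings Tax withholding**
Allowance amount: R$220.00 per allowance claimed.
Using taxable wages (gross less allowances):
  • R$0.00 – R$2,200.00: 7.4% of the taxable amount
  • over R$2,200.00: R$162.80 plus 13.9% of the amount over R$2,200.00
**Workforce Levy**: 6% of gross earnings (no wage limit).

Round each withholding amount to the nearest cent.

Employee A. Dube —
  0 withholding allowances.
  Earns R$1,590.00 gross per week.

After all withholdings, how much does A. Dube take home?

Earnings Tax: taxable = R$1,590.00
  7.4% × R$1,590.00 = R$117.66
Workforce Levy: 6% × R$1,590.00 = R$95.40
Total withheld: R$117.66 + R$95.40 = R$213.06
Net pay: R$1,590.00 − R$213.06 = R$1,376.94

R$1,376.94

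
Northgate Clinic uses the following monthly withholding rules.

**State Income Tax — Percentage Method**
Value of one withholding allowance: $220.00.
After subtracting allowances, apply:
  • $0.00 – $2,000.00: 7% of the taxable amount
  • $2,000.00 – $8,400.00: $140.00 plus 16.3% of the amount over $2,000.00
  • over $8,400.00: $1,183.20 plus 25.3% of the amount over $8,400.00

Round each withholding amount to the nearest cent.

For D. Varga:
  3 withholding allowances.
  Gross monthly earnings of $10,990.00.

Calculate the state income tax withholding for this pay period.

State Income Tax: taxable = $10,990.00 − 3×$220.00 = $10,330.00
  $1,183.20 + 25.3% × ($10,330.00 − $8,400.00) = $1,183.20 + 25.3% × $1,930.00 = $1,671.49

$1,671.49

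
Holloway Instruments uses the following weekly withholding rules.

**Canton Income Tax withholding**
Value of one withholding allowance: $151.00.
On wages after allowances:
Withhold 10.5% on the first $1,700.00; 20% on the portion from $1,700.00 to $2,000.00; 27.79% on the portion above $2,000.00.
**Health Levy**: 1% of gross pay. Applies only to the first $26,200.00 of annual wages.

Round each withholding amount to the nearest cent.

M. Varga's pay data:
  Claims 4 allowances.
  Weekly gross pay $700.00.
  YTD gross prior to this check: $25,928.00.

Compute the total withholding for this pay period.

$12.80

Canton Income Tax: taxable = $700.00 − 4×$151.00 = $96.00
  10.5% × $96.00 = $10.08
Health Levy: cap $26,200.00 − YTD $25,928.00 = $272.00 subject; 1% × $272.00 = $2.72
Total: $10.08 + $2.72 = $12.80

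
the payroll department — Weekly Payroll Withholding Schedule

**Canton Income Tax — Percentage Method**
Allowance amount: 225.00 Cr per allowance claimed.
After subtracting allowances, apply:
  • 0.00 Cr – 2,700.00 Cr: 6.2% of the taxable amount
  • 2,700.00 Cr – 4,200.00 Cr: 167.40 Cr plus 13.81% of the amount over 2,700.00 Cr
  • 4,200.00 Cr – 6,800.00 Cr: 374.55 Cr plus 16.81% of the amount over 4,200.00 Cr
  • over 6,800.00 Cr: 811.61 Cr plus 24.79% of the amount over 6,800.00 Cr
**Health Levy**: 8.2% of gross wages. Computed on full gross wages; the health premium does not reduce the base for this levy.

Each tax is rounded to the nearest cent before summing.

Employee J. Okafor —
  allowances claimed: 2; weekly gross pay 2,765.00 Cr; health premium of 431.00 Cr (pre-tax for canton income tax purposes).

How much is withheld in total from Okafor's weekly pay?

Canton Income Tax: taxable = 2,765.00 Cr − 431.00 Cr − 2×225.00 Cr = 1,884.00 Cr
  6.2% × 1,884.00 Cr = 116.81 Cr
Health Levy: 8.2% × 2,765.00 Cr = 226.73 Cr
Total: 116.81 Cr + 226.73 Cr = 343.54 Cr

343.54 Cr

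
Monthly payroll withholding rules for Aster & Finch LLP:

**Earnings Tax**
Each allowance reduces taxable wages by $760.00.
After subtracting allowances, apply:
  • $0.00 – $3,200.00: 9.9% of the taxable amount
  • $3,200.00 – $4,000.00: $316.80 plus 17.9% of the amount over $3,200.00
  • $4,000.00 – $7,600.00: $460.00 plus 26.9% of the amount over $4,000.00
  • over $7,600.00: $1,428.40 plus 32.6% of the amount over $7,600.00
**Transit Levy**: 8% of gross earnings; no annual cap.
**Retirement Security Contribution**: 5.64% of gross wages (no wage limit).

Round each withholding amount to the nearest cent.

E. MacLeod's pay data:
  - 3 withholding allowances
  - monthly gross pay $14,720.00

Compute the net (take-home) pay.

$9,705.95

Earnings Tax: taxable = $14,720.00 − 3×$760.00 = $12,440.00
  $1,428.40 + 32.6% × ($12,440.00 − $7,600.00) = $1,428.40 + 32.6% × $4,840.00 = $3,006.24
Transit Levy: 8% × $14,720.00 = $1,177.60
Retirement Security Contribution: 5.64% × $14,720.00 = $830.21
Total withheld: $3,006.24 + $1,177.60 + $830.21 = $5,014.05
Net pay: $14,720.00 − $5,014.05 = $9,705.95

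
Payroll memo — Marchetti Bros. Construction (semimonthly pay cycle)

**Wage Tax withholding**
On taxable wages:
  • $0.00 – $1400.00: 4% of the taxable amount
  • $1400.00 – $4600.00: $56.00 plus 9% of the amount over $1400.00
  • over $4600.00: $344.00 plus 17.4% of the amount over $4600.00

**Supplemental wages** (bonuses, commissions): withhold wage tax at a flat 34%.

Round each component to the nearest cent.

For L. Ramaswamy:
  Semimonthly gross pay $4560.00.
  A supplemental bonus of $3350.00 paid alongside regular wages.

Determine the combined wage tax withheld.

Wage Tax: taxable = $4560.00
  $56.00 + 9% × ($4560.00 − $1400.00) = $56.00 + 9% × $3160.00 = $340.40
Supplemental (34% flat on bonus): 34% × $3350.00 = $1139.00
Total wage tax: $340.40 + $1139.00 = $1479.40

$1479.40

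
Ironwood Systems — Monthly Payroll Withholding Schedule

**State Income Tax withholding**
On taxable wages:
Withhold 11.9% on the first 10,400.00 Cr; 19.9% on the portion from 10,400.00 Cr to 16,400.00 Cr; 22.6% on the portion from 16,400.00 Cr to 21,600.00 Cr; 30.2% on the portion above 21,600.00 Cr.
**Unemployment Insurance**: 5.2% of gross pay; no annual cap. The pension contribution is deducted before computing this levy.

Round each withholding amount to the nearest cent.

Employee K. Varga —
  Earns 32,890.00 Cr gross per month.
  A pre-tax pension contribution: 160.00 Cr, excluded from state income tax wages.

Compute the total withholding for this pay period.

8,670.02 Cr

State Income Tax: taxable = 32,890.00 Cr − 160.00 Cr = 32,730.00 Cr
  3,606.80 Cr + 30.2% × (32,730.00 Cr − 21,600.00 Cr) = 3,606.80 Cr + 30.2% × 11,130.00 Cr = 6,968.06 Cr
Unemployment Insurance: 5.2% × 32,730.00 Cr = 1,701.96 Cr
Total: 6,968.06 Cr + 1,701.96 Cr = 8,670.02 Cr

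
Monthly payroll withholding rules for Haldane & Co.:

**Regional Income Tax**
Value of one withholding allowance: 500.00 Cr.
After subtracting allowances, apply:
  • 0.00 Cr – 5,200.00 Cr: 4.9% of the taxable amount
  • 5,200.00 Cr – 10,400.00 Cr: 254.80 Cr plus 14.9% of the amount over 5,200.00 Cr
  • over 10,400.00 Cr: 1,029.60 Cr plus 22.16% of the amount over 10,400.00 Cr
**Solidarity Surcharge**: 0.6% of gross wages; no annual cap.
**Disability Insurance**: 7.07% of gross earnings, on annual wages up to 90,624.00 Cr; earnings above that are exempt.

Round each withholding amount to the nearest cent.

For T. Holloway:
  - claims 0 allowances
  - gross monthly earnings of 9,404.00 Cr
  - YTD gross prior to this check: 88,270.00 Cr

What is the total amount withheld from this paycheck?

Regional Income Tax: taxable = 9,404.00 Cr
  254.80 Cr + 14.9% × (9,404.00 Cr − 5,200.00 Cr) = 254.80 Cr + 14.9% × 4,204.00 Cr = 881.20 Cr
Solidarity Surcharge: 0.6% × 9,404.00 Cr = 56.42 Cr
Disability Insurance: cap 90,624.00 Cr − YTD 88,270.00 Cr = 2,354.00 Cr subject; 7.07% × 2,354.00 Cr = 166.43 Cr
Total: 881.20 Cr + 56.42 Cr + 166.43 Cr = 1,104.05 Cr

1,104.05 Cr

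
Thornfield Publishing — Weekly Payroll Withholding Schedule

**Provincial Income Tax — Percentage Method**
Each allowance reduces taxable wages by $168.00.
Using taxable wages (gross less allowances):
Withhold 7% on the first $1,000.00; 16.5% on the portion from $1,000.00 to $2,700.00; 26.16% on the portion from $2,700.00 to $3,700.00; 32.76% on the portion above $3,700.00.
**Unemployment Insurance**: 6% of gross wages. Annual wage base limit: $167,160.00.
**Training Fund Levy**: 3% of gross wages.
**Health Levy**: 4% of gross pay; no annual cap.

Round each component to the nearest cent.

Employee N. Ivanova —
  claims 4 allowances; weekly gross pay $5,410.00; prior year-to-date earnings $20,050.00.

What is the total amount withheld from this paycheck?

Provincial Income Tax: taxable = $5,410.00 − 4×$168.00 = $4,738.00
  $612.10 + 32.76% × ($4,738.00 − $3,700.00) = $612.10 + 32.76% × $1,038.00 = $952.15
Unemployment Insurance: 6% × $5,410.00 = $324.60
Training Fund Levy: 3% × $5,410.00 = $162.30
Health Levy: 4% × $5,410.00 = $216.40
Total: $952.15 + $324.60 + $162.30 + $216.40 = $1,655.45

$1,655.45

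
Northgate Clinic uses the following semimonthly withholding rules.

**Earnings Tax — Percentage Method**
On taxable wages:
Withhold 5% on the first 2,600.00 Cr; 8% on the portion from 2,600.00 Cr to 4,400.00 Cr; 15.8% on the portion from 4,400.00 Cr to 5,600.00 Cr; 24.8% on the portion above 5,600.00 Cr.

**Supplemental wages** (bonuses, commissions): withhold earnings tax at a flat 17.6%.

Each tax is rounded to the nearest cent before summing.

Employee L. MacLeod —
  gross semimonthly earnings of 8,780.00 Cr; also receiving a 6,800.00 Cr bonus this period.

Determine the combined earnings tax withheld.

2,449.04 Cr

Earnings Tax: taxable = 8,780.00 Cr
  463.60 Cr + 24.8% × (8,780.00 Cr − 5,600.00 Cr) = 463.60 Cr + 24.8% × 3,180.00 Cr = 1,252.24 Cr
Supplemental (17.6% flat on bonus): 17.6% × 6,800.00 Cr = 1,196.80 Cr
Total earnings tax: 1,252.24 Cr + 1,196.80 Cr = 2,449.04 Cr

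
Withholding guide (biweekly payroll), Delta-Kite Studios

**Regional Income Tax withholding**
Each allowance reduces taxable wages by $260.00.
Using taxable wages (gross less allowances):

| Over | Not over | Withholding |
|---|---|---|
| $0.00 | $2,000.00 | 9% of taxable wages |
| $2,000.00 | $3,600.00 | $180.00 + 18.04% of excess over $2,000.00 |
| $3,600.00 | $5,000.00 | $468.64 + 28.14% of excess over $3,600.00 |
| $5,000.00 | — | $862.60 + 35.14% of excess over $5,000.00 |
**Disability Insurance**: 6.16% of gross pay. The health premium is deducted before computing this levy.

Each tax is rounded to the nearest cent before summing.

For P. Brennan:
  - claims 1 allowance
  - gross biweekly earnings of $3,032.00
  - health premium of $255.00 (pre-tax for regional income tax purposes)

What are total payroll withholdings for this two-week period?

Regional Income Tax: taxable = $3,032.00 − $255.00 − 1×$260.00 = $2,517.00
  $180.00 + 18.04% × ($2,517.00 − $2,000.00) = $180.00 + 18.04% × $517.00 = $273.27
Disability Insurance: 6.16% × $2,777.00 = $171.06
Total: $273.27 + $171.06 = $444.33

$444.33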